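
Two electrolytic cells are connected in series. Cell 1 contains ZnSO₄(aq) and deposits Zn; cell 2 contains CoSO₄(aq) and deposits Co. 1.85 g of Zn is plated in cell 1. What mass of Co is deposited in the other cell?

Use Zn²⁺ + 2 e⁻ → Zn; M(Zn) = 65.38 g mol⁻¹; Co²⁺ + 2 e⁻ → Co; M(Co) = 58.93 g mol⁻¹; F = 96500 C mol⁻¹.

1.67 g

n(Zn) = 1.85 / 65.38 = 0.02830 mol.
Since Zn²⁺ + 2 e⁻ → Zn, n(e⁻) passed = 2 × 0.02830 = 0.05659 mol.
Cells in series carry the same charge, so the same 0.05659 mol of electrons passes through cell 2.
Co²⁺ + 2 e⁻ → Co, so n(Co) = 0.05659 / 2 = 0.02830 mol.
m(Co) = 0.02830 × 58.93 = 1.67 g.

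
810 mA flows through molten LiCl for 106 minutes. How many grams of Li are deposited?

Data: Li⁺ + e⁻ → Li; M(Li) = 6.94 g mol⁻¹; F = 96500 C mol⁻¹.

Q = I·t = 0.8100 A × 6360.0 s = 5152 C.
n(e⁻) = Q/F = 5152 / 96500 = 0.05338 mol.
Li⁺ + e⁻ → Li, so n(Li) = n(e⁻)/1 = 0.05338 mol.
m = n·M = 0.05338 × 6.94 = 0.370 g.

0.370 g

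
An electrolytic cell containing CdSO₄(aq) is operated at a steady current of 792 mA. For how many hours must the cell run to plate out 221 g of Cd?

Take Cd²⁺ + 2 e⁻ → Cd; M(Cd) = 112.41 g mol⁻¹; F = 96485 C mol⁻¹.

133 h

n(Cd) = m/M = 221 / 112.41 = 1.966 mol.
Each Cd atom requires 2 electrons, so n(e⁻) = 2 × 1.966 = 3.932 mol.
Q = n(e⁻)·F = 3.932 × 96485 = 379400 C.
t = Q/I = 379400 / 0.7920 A = 479000 s = 133 h.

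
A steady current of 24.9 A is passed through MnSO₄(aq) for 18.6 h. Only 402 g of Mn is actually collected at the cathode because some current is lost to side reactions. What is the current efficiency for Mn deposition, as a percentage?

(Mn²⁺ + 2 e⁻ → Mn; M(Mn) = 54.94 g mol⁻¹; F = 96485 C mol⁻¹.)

84.7 %

Q = I·t = 24.90 × 66960 = 1667000 C; n(e⁻) = 1667000/96485 = 17.28 mol.
Theoretical n(Mn) = n(e⁻)/2 = 8.640 mol, i.e. m_theo = 8.640 × 54.94 = 474.7 g.
Efficiency = m_actual / m_theo = 402 / 474.7 = 84.7 %.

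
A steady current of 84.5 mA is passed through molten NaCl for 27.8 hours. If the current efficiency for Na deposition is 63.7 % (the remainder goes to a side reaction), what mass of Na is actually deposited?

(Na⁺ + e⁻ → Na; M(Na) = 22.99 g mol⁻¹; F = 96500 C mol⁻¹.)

Q = I·t = 0.08450 × 100080 = 8457 C.
n(e⁻) = 8457/96500 = 0.08763 mol; theoretically n(Na) = 0.08763/1 = 0.08763 mol, m_theo = 2.015 g.
At 63.7 % efficiency, m_actual = 0.637 × 2.015 = 1.28 g.

1.28 g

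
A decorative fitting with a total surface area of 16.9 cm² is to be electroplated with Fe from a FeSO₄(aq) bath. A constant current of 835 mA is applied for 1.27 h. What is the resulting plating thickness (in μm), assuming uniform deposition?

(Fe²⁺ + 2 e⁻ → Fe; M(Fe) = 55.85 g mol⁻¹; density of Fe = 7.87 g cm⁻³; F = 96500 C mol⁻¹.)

83.1 μm

Q = I·t = 0.8350 × 4572.0 = 3818 C; n(e⁻) = 0.03956 mol.
n(Fe) = n(e⁻)/2 = 0.01978 mol, so m = 0.01978 × 55.85 = 1.105 g.
Volume = m/ρ = 1.105 / 7.87 = 0.1404 cm³.
Thickness = V/A = 0.1404 / 16.9 = 0.00831 cm = 83.1 μm.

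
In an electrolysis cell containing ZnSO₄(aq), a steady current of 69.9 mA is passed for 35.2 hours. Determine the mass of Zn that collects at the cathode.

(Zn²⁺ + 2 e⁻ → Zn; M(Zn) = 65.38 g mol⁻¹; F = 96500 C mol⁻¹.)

3.00 g

Q = I·t = 0.06990 A × 126720 s = 8858 C.
n(e⁻) = Q/F = 8858 / 96500 = 0.09179 mol.
Zn²⁺ + 2 e⁻ → Zn, so n(Zn) = n(e⁻)/2 = 0.04589 mol.
m = n·M = 0.04589 × 65.38 = 3.00 g.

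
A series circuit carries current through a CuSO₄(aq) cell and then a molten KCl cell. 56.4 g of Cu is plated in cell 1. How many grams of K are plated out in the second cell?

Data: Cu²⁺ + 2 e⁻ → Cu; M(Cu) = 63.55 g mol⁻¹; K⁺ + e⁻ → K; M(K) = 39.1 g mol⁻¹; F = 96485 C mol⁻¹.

69.4 g

n(Cu) = 56.4 / 63.55 = 0.8875 mol.
Since Cu²⁺ + 2 e⁻ → Cu, n(e⁻) passed = 2 × 0.8875 = 1.775 mol.
Cells in series carry the same charge, so the same 1.775 mol of electrons passes through cell 2.
K⁺ + e⁻ → K, so n(K) = 1.775 / 1 = 1.775 mol.
m(K) = 1.775 × 39.1 = 69.4 g.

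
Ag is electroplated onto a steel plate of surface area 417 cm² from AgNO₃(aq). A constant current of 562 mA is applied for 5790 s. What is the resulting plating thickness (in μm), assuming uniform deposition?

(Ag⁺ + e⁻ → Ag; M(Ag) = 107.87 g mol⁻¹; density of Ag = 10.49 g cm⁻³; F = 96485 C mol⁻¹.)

8.32 μm

Q = I·t = 0.5620 × 5790.0 = 3254 C; n(e⁻) = 0.03373 mol.
n(Ag) = n(e⁻)/1 = 0.03373 mol, so m = 0.03373 × 107.87 = 3.638 g.
Volume = m/ρ = 3.638 / 10.49 = 0.3468 cm³.
Thickness = V/A = 0.3468 / 417 = 8.32 × 10⁻⁴ cm = 8.32 μm.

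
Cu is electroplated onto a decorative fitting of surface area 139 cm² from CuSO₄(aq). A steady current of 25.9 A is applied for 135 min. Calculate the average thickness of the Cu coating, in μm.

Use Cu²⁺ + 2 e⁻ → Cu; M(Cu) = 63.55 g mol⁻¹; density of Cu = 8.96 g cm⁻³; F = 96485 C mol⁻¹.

Q = I·t = 25.90 × 8100.0 = 209800 C; n(e⁻) = 2.174 mol.
n(Cu) = n(e⁻)/2 = 1.087 mol, so m = 1.087 × 63.55 = 69.09 g.
Volume = m/ρ = 69.09 / 8.96 = 7.711 cm³.
Thickness = V/A = 7.711 / 139 = 0.0555 cm = 555 μm.

555 μm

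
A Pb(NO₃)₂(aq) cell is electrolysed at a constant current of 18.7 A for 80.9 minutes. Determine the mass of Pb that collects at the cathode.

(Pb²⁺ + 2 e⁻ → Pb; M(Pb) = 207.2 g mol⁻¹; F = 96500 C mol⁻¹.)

Q = I·t = 18.70 A × 4854.0 s = 90770 C.
n(e⁻) = Q/F = 90770 / 96500 = 0.9406 mol.
Pb²⁺ + 2 e⁻ → Pb, so n(Pb) = n(e⁻)/2 = 0.4703 mol.
m = n·M = 0.4703 × 207.2 = 97.4 g.

97.4 g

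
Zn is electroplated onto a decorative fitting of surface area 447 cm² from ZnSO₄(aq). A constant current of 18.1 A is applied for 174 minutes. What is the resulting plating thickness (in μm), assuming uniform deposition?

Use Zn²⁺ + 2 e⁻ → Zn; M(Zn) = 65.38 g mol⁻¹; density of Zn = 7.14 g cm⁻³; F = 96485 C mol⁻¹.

Q = I·t = 18.10 × 10440 = 189000 C; n(e⁻) = 1.958 mol.
n(Zn) = n(e⁻)/2 = 0.9792 mol, so m = 0.9792 × 65.38 = 64.02 g.
Volume = m/ρ = 64.02 / 7.14 = 8.967 cm³.
Thickness = V/A = 8.967 / 447 = 0.0201 cm = 201 μm.

201 μm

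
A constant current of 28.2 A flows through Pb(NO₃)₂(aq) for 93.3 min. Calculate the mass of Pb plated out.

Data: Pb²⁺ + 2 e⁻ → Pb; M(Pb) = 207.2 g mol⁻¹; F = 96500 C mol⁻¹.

169 g

Q = I·t = 28.20 A × 5598.0 s = 157900 C.
n(e⁻) = Q/F = 157900 / 96500 = 1.636 mol.
Pb²⁺ + 2 e⁻ → Pb, so n(Pb) = n(e⁻)/2 = 0.8179 mol.
m = n·M = 0.8179 × 207.2 = 169 g.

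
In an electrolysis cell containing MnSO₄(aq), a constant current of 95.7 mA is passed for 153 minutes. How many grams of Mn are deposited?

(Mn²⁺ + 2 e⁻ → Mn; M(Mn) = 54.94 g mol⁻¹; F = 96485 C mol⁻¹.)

0.250 g

Q = I·t = 0.09570 A × 9180.0 s = 878.5 C.
n(e⁻) = Q/F = 878.5 / 96485 = 0.009105 mol.
Mn²⁺ + 2 e⁻ → Mn, so n(Mn) = n(e⁻)/2 = 0.004553 mol.
m = n·M = 0.004553 × 54.94 = 0.250 g.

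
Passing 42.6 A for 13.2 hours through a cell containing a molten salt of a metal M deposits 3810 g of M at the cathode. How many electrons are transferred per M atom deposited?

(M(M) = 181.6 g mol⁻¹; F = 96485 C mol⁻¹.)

Q = I·t = 42.60 A × 47520 s = 2024000 C, so n(e⁻) = 2024000/96485 = 20.98 mol.
n(M) deposited = 3810 / 181.6 = 20.98 mol.
Electrons per atom = n(e⁻)/n(M) = 20.98 / 20.98 = 1.00 ≈ 1, so the ion is M⁺.

1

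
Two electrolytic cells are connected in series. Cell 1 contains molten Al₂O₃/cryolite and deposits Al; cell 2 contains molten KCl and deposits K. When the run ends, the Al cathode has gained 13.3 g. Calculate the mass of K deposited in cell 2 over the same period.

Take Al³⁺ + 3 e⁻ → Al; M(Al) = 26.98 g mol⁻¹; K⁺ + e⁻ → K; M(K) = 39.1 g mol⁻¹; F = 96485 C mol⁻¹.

57.8 g

n(Al) = 13.3 / 26.98 = 0.4930 mol.
Since Al³⁺ + 3 e⁻ → Al, n(e⁻) passed = 3 × 0.4930 = 1.479 mol.
Cells in series carry the same charge, so the same 1.479 mol of electrons passes through cell 2.
K⁺ + e⁻ → K, so n(K) = 1.479 / 1 = 1.479 mol.
m(K) = 1.479 × 39.1 = 57.8 g.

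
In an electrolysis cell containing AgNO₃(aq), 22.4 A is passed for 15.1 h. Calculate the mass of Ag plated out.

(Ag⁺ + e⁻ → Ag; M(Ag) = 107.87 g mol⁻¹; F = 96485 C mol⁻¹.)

Q = I·t = 22.40 A × 54360 s = 1218000 C.
n(e⁻) = Q/F = 1218000 / 96485 = 12.62 mol.
Ag⁺ + e⁻ → Ag, so n(Ag) = n(e⁻)/1 = 12.62 mol.
m = n·M = 12.62 × 107.87 = 1360 g.

1360 g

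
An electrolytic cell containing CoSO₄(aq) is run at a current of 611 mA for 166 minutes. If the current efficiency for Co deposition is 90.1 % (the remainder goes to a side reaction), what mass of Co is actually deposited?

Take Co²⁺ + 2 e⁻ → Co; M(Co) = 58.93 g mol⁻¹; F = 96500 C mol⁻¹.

1.67 g

Q = I·t = 0.6110 × 9960.0 = 6086 C.
n(e⁻) = 6086/96500 = 0.06306 mol; theoretically n(Co) = 0.06306/2 = 0.03153 mol, m_theo = 1.858 g.
At 90.1 % efficiency, m_actual = 0.901 × 1.858 = 1.67 g.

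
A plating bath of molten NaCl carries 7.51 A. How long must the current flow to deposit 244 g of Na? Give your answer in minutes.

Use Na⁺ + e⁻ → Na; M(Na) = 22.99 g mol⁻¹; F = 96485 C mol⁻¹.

n(Na) = m/M = 244 / 22.99 = 10.61 mol.
Each Na atom requires 1 electron, so n(e⁻) = 1 × 10.61 = 10.61 mol.
Q = n(e⁻)·F = 10.61 × 96485 = 1024000 C.
t = Q/I = 1024000 / 7.510 A = 136400 s = 2270 min.

2270 min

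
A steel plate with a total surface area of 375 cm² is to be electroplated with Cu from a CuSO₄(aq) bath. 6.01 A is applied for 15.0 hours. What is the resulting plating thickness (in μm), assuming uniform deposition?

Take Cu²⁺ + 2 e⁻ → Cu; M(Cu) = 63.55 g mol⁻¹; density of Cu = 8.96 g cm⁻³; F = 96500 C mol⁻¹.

Q = I·t = 6.010 × 54000 = 324500 C; n(e⁻) = 3.363 mol.
n(Cu) = n(e⁻)/2 = 1.682 mol, so m = 1.682 × 63.55 = 106.9 g.
Volume = m/ρ = 106.9 / 8.96 = 11.93 cm³.
Thickness = V/A = 11.93 / 375 = 0.0318 cm = 318 μm.

318 μm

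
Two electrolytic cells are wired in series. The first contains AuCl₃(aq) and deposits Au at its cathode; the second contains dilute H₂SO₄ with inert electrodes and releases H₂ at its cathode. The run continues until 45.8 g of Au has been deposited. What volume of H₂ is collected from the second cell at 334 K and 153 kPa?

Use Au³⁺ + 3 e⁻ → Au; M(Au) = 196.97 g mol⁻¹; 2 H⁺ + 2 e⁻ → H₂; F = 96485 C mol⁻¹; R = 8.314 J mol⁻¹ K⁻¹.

6.33 L

n(Au) = 45.8 / 196.97 = 0.2325 mol, so n(e⁻) = 3 × 0.2325 = 0.6976 mol.
The cells are in series, so the same 0.6976 mol of electrons passes through the second cell.
2 H⁺ + 2 e⁻ → H₂ — 2 mol e⁻ per mol H₂, so n(H₂) = 0.6976/2 = 0.3488 mol.
V = nRT/P = (0.3488 × 8.314 × 334) / (153 × 10³) = 0.00633 m³ = 6.33 L.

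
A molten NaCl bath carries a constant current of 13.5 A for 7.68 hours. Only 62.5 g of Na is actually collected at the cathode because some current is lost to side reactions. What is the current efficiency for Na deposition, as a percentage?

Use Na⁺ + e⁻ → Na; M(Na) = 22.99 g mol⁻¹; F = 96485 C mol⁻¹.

70.3 %

Q = I·t = 13.50 × 27648 = 373200 C; n(e⁻) = 373200/96485 = 3.868 mol.
Theoretical n(Na) = n(e⁻)/1 = 3.868 mol, i.e. m_theo = 3.868 × 22.99 = 88.94 g.
Efficiency = m_actual / m_theo = 62.5 / 88.94 = 70.3 %.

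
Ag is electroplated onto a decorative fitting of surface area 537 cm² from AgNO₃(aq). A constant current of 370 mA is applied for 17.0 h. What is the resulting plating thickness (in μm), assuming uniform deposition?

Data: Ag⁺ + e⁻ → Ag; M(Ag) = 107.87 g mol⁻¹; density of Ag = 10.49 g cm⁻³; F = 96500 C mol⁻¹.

Q = I·t = 0.3700 × 61200 = 22640 C; n(e⁻) = 0.2347 mol.
n(Ag) = n(e⁻)/1 = 0.2347 mol, so m = 0.2347 × 107.87 = 25.31 g.
Volume = m/ρ = 25.31 / 10.49 = 2.413 cm³.
Thickness = V/A = 2.413 / 537 = 0.00449 cm = 44.9 μm.

44.9 μm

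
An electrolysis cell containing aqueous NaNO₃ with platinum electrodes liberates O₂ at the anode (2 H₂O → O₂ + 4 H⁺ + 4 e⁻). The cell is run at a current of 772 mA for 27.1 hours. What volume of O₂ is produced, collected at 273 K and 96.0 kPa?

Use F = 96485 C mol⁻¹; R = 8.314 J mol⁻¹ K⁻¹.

Q = I·t = 0.7720 A × 97560 s = 75320 C.
n(e⁻) = Q/F = 75320 / 96485 = 0.7806 mol.
4 electrons are transferred per O₂ molecule, so n(O₂) = 0.7806 / 4 = 0.1952 mol.
V = nRT/P = (0.1952 × 8.314 × 273) / (96.0 × 10³ Pa) = 0.00461 m³ = 4.61 L.

4.61 L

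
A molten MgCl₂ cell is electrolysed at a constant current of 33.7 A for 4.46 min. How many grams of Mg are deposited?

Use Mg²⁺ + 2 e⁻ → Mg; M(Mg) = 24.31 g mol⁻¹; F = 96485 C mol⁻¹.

1.14 g

Q = I·t = 33.70 A × 267.60 s = 9018 C.
n(e⁻) = Q/F = 9018 / 96485 = 0.09347 mol.
Mg²⁺ + 2 e⁻ → Mg, so n(Mg) = n(e⁻)/2 = 0.04673 mol.
m = n·M = 0.04673 × 24.31 = 1.14 g.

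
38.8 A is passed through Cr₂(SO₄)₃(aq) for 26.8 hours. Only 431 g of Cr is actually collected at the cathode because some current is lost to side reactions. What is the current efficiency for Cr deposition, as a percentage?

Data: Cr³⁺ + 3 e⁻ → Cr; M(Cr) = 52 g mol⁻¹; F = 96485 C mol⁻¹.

Q = I·t = 38.80 × 96480 = 3743000 C; n(e⁻) = 3743000/96485 = 38.80 mol.
Theoretical n(Cr) = n(e⁻)/3 = 12.93 mol, i.e. m_theo = 12.93 × 52 = 672.5 g.
Efficiency = m_actual / m_theo = 431 / 672.5 = 64.1 %.

64.1 %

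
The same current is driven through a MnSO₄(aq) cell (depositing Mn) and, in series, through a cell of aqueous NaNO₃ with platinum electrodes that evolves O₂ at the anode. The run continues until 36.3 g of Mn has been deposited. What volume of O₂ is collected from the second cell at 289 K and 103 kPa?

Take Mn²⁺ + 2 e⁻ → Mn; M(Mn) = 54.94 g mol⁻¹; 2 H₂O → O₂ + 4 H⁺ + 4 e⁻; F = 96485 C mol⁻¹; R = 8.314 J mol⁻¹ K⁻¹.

7.71 L

n(Mn) = 36.3 / 54.94 = 0.6607 mol, so n(e⁻) = 2 × 0.6607 = 1.321 mol.
The cells are in series, so the same 1.321 mol of electrons passes through the second cell.
2 H₂O → O₂ + 4 H⁺ + 4 e⁻ — 4 mol e⁻ per mol O₂, so n(O₂) = 1.321/4 = 0.3304 mol.
V = nRT/P = (0.3304 × 8.314 × 289) / (103 × 10³) = 0.00771 m³ = 7.71 L.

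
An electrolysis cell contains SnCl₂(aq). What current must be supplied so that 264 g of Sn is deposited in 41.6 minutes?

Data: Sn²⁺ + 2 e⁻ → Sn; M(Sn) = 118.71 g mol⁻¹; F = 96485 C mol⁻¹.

n(Sn) = 264 / 118.71 = 2.224 mol.
n(e⁻) = 2 × 2.224 = 4.448 mol.
Q = n(e⁻)·F = 4.448 × 96485 = 429100 C.
I = Q/t = 429100 / 2496.0 s = 172 A.

172 A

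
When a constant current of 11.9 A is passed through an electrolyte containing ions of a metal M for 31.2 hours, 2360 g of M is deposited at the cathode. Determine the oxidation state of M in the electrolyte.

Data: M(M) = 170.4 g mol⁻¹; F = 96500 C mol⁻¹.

Q = I·t = 11.90 A × 112320 s = 1337000 C, so n(e⁻) = 1337000/96500 = 13.85 mol.
n(M) deposited = 2360 / 170.4 = 13.85 mol.
Electrons per atom = n(e⁻)/n(M) = 13.85 / 13.85 = 1.00 ≈ 1, so the ion is M⁺.

+1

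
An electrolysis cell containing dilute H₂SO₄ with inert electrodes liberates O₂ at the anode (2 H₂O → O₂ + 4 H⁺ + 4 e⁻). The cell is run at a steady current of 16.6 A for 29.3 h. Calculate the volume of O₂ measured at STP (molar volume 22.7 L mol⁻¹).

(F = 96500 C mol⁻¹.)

103 L

Q = I·t = 16.60 A × 105480 s = 1751000 C.
n(e⁻) = Q/F = 1751000 / 96500 = 18.14 mol.
4 electrons are transferred per O₂ molecule, so n(O₂) = 18.14 / 4 = 4.536 mol.
V = n × V_m = 4.536 × 22.7 = 103 L.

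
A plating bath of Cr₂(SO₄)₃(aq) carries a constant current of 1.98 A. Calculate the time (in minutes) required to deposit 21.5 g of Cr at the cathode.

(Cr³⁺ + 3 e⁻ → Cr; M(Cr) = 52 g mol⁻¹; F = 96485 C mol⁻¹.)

n(Cr) = m/M = 21.5 / 52 = 0.4135 mol.
Each Cr atom requires 3 electrons, so n(e⁻) = 3 × 0.4135 = 1.240 mol.
Q = n(e⁻)·F = 1.240 × 96485 = 119700 C.
t = Q/I = 119700 / 1.980 A = 60440 s = 1010 min.

1010 min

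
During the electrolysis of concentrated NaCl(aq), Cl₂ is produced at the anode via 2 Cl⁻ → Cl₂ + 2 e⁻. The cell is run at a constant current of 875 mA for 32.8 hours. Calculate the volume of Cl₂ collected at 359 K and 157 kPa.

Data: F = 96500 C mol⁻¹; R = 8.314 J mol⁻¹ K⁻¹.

10.2 L

Q = I·t = 0.8750 A × 118080 s = 103300 C.
n(e⁻) = Q/F = 103300 / 96500 = 1.071 mol.
2 electrons are transferred per Cl₂ molecule, so n(Cl₂) = 1.071 / 2 = 0.5353 mol.
V = nRT/P = (0.5353 × 8.314 × 359) / (157 × 10³ Pa) = 0.0102 m³ = 10.2 L.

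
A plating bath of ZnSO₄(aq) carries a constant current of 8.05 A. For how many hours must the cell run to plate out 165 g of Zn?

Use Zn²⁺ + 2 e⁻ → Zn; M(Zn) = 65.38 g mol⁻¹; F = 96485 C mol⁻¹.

n(Zn) = m/M = 165 / 65.38 = 2.524 mol.
Each Zn atom requires 2 electrons, so n(e⁻) = 2 × 2.524 = 5.047 mol.
Q = n(e⁻)·F = 5.047 × 96485 = 487000 C.
t = Q/I = 487000 / 8.050 A = 60500 s = 16.8 h.

16.8 h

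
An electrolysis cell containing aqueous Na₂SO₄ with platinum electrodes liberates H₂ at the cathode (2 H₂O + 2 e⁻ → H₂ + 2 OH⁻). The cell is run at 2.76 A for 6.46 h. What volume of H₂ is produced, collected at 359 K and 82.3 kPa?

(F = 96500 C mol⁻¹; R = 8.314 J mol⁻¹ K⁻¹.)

Q = I·t = 2.760 A × 23256 s = 64190 C.
n(e⁻) = Q/F = 64190 / 96500 = 0.6651 mol.
2 electrons are transferred per H₂ molecule, so n(H₂) = 0.6651 / 2 = 0.3326 mol.
V = nRT/P = (0.3326 × 8.314 × 359) / (82.3 × 10³ Pa) = 0.0121 m³ = 12.1 L.

12.1 L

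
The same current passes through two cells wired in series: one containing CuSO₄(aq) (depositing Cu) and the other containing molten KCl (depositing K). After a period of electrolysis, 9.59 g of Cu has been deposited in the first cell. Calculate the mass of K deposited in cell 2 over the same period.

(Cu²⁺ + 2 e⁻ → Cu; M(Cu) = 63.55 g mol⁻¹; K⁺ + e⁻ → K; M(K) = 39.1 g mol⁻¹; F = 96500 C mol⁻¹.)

11.8 g

n(Cu) = 9.59 / 63.55 = 0.1509 mol.
Since Cu²⁺ + 2 e⁻ → Cu, n(e⁻) passed = 2 × 0.1509 = 0.3018 mol.
Cells in series carry the same charge, so the same 0.3018 mol of electrons passes through cell 2.
K⁺ + e⁻ → K, so n(K) = 0.3018 / 1 = 0.3018 mol.
m(K) = 0.3018 × 39.1 = 11.8 g.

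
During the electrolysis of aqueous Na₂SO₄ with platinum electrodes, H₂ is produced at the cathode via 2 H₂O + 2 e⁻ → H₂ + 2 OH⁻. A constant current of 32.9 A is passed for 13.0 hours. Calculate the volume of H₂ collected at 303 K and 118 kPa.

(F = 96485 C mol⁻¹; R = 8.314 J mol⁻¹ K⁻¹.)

170 L

Q = I·t = 32.90 A × 46800 s = 1540000 C.
n(e⁻) = Q/F = 1540000 / 96485 = 15.96 mol.
2 electrons are transferred per H₂ molecule, so n(H₂) = 15.96 / 2 = 7.979 mol.
V = nRT/P = (7.979 × 8.314 × 303) / (118 × 10³ Pa) = 0.170 m³ = 170 L.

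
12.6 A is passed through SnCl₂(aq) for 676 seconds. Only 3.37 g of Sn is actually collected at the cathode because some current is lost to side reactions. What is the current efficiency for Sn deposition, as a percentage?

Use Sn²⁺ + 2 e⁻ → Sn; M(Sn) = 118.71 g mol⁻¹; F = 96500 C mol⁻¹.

64.3 %

Q = I·t = 12.60 × 676.00 = 8518 C; n(e⁻) = 8518/96500 = 0.08827 mol.
Theoretical n(Sn) = n(e⁻)/2 = 0.04413 mol, i.e. m_theo = 0.04413 × 118.71 = 5.239 g.
Efficiency = m_actual / m_theo = 3.37 / 5.239 = 64.3 %.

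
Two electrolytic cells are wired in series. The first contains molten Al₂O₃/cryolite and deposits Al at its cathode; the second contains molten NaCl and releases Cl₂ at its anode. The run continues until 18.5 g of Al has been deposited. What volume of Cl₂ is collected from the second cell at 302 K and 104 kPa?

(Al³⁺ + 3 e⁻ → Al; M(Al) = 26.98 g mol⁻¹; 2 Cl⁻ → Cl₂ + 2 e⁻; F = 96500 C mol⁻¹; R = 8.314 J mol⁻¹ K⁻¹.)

24.8 L

n(Al) = 18.5 / 26.98 = 0.6857 mol, so n(e⁻) = 3 × 0.6857 = 2.057 mol.
The cells are in series, so the same 2.057 mol of electrons passes through the second cell.
2 Cl⁻ → Cl₂ + 2 e⁻ — 2 mol e⁻ per mol Cl₂, so n(Cl₂) = 2.057/2 = 1.029 mol.
V = nRT/P = (1.029 × 8.314 × 302) / (104 × 10³) = 0.0248 m³ = 24.8 L.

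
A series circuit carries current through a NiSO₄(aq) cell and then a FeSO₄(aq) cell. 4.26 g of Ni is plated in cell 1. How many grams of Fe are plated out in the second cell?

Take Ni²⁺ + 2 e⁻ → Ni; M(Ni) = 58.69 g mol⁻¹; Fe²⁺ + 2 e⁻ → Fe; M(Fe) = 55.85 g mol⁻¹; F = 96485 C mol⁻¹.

4.05 g

n(Ni) = 4.26 / 58.69 = 0.07258 mol.
Since Ni²⁺ + 2 e⁻ → Ni, n(e⁻) passed = 2 × 0.07258 = 0.1452 mol.
Cells in series carry the same charge, so the same 0.1452 mol of electrons passes through cell 2.
Fe²⁺ + 2 e⁻ → Fe, so n(Fe) = 0.1452 / 2 = 0.07258 mol.
m(Fe) = 0.07258 × 55.85 = 4.05 g.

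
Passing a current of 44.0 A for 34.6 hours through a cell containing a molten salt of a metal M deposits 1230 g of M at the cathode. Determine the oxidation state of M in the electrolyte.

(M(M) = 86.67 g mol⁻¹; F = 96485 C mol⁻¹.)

Q = I·t = 44.00 A × 124560 s = 5481000 C, so n(e⁻) = 5481000/96485 = 56.80 mol.
n(M) deposited = 1230 / 86.67 = 14.19 mol.
Electrons per atom = n(e⁻)/n(M) = 56.80 / 14.19 = 4.00 ≈ 4, so the ion is M⁴⁺.

+4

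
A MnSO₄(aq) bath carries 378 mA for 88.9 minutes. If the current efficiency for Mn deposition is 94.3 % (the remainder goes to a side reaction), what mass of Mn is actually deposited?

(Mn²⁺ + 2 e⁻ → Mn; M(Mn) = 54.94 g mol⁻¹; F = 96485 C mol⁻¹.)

0.541 g

Q = I·t = 0.3780 × 5334.0 = 2016 C.
n(e⁻) = 2016/96485 = 0.02090 mol; theoretically n(Mn) = 0.02090/2 = 0.01045 mol, m_theo = 0.5740 g.
At 94.3 % efficiency, m_actual = 0.943 × 0.5740 = 0.541 g.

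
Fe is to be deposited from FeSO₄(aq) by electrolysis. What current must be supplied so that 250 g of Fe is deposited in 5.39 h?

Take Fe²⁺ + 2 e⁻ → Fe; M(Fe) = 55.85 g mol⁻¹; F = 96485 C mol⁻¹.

44.5 A

n(Fe) = 250 / 55.85 = 4.476 mol.
n(e⁻) = 2 × 4.476 = 8.953 mol.
Q = n(e⁻)·F = 8.953 × 96485 = 863800 C.
I = Q/t = 863800 / 19404 s = 44.5 A.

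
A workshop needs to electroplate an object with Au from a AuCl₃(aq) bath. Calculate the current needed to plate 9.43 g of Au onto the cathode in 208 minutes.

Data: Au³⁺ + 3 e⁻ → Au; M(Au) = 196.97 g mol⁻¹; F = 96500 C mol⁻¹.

n(Au) = 9.43 / 196.97 = 0.04788 mol.
n(e⁻) = 3 × 0.04788 = 0.1436 mol.
Q = n(e⁻)·F = 0.1436 × 96500 = 13860 C.
I = Q/t = 13860 / 12480 s = 1.11 A.

1.11 A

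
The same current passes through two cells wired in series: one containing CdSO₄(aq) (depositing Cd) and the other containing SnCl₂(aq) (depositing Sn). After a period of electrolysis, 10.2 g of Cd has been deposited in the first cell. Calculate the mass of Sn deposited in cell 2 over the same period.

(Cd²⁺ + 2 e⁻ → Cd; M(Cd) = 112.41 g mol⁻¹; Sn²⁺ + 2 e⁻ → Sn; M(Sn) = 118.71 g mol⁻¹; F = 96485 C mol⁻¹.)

n(Cd) = 10.2 / 112.41 = 0.09074 mol.
Since Cd²⁺ + 2 e⁻ → Cd, n(e⁻) passed = 2 × 0.09074 = 0.1815 mol.
Cells in series carry the same charge, so the same 0.1815 mol of electrons passes through cell 2.
Sn²⁺ + 2 e⁻ → Sn, so n(Sn) = 0.1815 / 2 = 0.09074 mol.
m(Sn) = 0.09074 × 118.71 = 10.8 g.

10.8 g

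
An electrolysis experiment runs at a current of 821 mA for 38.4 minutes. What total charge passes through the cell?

1890 C

Q = I·t = 0.8210 A × 2304.0 s = 1890 C.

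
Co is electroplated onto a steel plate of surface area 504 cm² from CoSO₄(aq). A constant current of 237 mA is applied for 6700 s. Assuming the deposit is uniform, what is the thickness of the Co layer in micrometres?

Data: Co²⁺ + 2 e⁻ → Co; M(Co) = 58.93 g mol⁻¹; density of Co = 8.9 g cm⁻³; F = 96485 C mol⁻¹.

1.08 μm

Q = I·t = 0.2370 × 6700.0 = 1588 C; n(e⁻) = 0.01646 mol.
n(Co) = n(e⁻)/2 = 0.008229 mol, so m = 0.008229 × 58.93 = 0.4849 g.
Volume = m/ρ = 0.4849 / 8.9 = 0.05449 cm³.
Thickness = V/A = 0.05449 / 504 = 1.08 × 10⁻⁴ cm = 1.08 μm.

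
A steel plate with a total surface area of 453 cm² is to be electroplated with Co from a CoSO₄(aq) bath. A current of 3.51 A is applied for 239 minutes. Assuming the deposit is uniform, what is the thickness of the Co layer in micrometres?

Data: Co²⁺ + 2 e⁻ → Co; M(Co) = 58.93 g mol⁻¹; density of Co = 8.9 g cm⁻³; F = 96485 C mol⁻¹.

Q = I·t = 3.510 × 14340 = 50330 C; n(e⁻) = 0.5217 mol.
n(Co) = n(e⁻)/2 = 0.2608 mol, so m = 0.2608 × 58.93 = 15.37 g.
Volume = m/ρ = 15.37 / 8.9 = 1.727 cm³.
Thickness = V/A = 1.727 / 453 = 0.00381 cm = 38.1 μm.

38.1 μm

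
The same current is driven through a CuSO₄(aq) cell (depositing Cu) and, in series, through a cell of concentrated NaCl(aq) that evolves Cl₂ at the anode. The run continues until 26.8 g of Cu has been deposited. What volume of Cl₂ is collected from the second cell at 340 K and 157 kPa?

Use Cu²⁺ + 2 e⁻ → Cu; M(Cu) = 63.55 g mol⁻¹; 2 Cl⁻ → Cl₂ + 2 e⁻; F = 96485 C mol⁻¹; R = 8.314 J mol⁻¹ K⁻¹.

7.59 L

n(Cu) = 26.8 / 63.55 = 0.4217 mol, so n(e⁻) = 2 × 0.4217 = 0.8434 mol.
The cells are in series, so the same 0.8434 mol of electrons passes through the second cell.
2 Cl⁻ → Cl₂ + 2 e⁻ — 2 mol e⁻ per mol Cl₂, so n(Cl₂) = 0.8434/2 = 0.4217 mol.
V = nRT/P = (0.4217 × 8.314 × 340) / (157 × 10³) = 0.00759 m³ = 7.59 L.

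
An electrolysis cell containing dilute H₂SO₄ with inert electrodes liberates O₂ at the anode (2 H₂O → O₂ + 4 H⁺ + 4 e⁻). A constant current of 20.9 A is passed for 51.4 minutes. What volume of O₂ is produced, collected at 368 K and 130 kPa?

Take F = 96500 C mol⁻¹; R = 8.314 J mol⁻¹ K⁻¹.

Q = I·t = 20.90 A × 3084.0 s = 64460 C.
n(e⁻) = Q/F = 64460 / 96500 = 0.6679 mol.
4 electrons are transferred per O₂ molecule, so n(O₂) = 0.6679 / 4 = 0.1670 mol.
V = nRT/P = (0.1670 × 8.314 × 368) / (130 × 10³ Pa) = 0.00393 m³ = 3.93 L.

3.93 L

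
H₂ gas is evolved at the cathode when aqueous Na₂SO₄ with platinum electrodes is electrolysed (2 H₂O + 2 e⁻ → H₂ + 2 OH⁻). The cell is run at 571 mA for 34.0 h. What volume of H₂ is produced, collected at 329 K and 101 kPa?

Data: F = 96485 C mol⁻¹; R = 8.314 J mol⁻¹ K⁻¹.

Q = I·t = 0.5710 A × 122400 s = 69890 C.
n(e⁻) = Q/F = 69890 / 96485 = 0.7244 mol.
2 electrons are transferred per H₂ molecule, so n(H₂) = 0.7244 / 2 = 0.3622 mol.
V = nRT/P = (0.3622 × 8.314 × 329) / (101 × 10³ Pa) = 0.00981 m³ = 9.81 L.

9.81 L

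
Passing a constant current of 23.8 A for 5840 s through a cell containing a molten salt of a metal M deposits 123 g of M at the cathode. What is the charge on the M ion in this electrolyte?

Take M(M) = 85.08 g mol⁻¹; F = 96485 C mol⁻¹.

Q = I·t = 23.80 A × 5840.0 s = 139000 C, so n(e⁻) = 139000/96485 = 1.441 mol.
n(M) deposited = 123 / 85.08 = 1.446 mol.
Electrons per atom = n(e⁻)/n(M) = 1.441 / 1.446 = 0.996 ≈ 1, so the ion is M⁺.

+1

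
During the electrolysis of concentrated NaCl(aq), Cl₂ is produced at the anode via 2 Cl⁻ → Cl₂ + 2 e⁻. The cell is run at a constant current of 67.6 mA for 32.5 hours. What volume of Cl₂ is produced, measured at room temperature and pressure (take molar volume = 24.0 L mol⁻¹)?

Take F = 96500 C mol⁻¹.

0.984 L

Q = I·t = 0.06760 A × 117000 s = 7909 C.
n(e⁻) = Q/F = 7909 / 96500 = 0.08196 mol.
2 electrons are transferred per Cl₂ molecule, so n(Cl₂) = 0.08196 / 2 = 0.04098 mol.
V = n × V_m = 0.04098 × 24.0 = 0.984 L.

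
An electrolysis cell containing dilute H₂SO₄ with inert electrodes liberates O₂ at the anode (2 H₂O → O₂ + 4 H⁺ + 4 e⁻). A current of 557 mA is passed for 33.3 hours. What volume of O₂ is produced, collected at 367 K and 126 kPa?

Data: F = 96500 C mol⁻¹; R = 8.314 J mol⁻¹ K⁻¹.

Q = I·t = 0.5570 A × 119880 s = 66770 C.
n(e⁻) = Q/F = 66770 / 96500 = 0.6919 mol.
4 electrons are transferred per O₂ molecule, so n(O₂) = 0.6919 / 4 = 0.1730 mol.
V = nRT/P = (0.1730 × 8.314 × 367) / (126 × 10³ Pa) = 0.00419 m³ = 4.19 L.

4.19 L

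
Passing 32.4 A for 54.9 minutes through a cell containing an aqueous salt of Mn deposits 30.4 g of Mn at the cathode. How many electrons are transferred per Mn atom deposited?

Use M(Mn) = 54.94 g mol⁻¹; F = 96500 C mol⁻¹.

2

Q = I·t = 32.40 A × 3294.0 s = 106700 C, so n(e⁻) = 106700/96500 = 1.106 mol.
n(Mn) deposited = 30.4 / 54.94 = 0.5533 mol.
Electrons per atom = n(e⁻)/n(Mn) = 1.106 / 0.5533 = 2.00 ≈ 2, so the ion is Mn²⁺.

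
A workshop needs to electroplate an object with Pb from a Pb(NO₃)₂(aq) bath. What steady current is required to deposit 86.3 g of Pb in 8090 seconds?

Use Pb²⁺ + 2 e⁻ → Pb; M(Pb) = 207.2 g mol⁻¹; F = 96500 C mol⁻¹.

n(Pb) = 86.3 / 207.2 = 0.4165 mol.
n(e⁻) = 2 × 0.4165 = 0.8330 mol.
Q = n(e⁻)·F = 0.8330 × 96500 = 80390 C.
I = Q/t = 80390 / 8090.0 s = 9.94 A.

9.94 A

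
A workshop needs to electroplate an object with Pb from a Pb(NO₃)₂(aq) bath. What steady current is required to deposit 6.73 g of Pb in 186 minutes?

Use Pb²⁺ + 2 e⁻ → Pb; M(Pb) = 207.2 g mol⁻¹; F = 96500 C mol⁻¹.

n(Pb) = 6.73 / 207.2 = 0.03248 mol.
n(e⁻) = 2 × 0.03248 = 0.06496 mol.
Q = n(e⁻)·F = 0.06496 × 96500 = 6269 C.
I = Q/t = 6269 / 11160 s = 0.562 A.

0.562 A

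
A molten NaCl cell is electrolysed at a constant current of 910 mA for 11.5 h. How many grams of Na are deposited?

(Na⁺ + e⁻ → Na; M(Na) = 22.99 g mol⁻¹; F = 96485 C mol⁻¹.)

Q = I·t = 0.9100 A × 41400 s = 37670 C.
n(e⁻) = Q/F = 37670 / 96485 = 0.3905 mol.
Na⁺ + e⁻ → Na, so n(Na) = n(e⁻)/1 = 0.3905 mol.
m = n·M = 0.3905 × 22.99 = 8.98 g.

8.98 g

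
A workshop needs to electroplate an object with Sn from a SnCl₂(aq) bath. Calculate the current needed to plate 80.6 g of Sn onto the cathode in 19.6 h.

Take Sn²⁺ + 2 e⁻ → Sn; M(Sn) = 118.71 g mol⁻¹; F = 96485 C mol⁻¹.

n(Sn) = 80.6 / 118.71 = 0.6790 mol.
n(e⁻) = 2 × 0.6790 = 1.358 mol.
Q = n(e⁻)·F = 1.358 × 96485 = 131000 C.
I = Q/t = 131000 / 70560 s = 1.86 A.

1.86 A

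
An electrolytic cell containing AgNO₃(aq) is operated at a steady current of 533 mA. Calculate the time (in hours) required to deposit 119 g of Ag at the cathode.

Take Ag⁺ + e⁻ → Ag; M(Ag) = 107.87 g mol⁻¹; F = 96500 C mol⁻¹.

55.5 h

n(Ag) = m/M = 119 / 107.87 = 1.103 mol.
Each Ag atom requires 1 electron, so n(e⁻) = 1 × 1.103 = 1.103 mol.
Q = n(e⁻)·F = 1.103 × 96500 = 106500 C.
t = Q/I = 106500 / 0.5330 A = 199700 s = 55.5 h.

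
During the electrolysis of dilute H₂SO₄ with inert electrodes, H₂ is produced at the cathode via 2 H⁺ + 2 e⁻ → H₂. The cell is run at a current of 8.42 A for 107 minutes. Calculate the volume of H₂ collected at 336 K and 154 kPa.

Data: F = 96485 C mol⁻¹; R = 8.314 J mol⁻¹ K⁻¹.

5.08 L

Q = I·t = 8.420 A × 6420.0 s = 54060 C.
n(e⁻) = Q/F = 54060 / 96485 = 0.5603 mol.
2 electrons are transferred per H₂ molecule, so n(H₂) = 0.5603 / 2 = 0.2801 mol.
V = nRT/P = (0.2801 × 8.314 × 336) / (154 × 10³ Pa) = 0.00508 m³ = 5.08 L.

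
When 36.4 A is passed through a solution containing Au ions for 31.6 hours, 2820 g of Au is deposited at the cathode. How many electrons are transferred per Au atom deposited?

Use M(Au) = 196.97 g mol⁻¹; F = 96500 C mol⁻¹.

Q = I·t = 36.40 A × 113760 s = 4141000 C, so n(e⁻) = 4141000/96500 = 42.91 mol.
n(Au) deposited = 2820 / 196.97 = 14.32 mol.
Electrons per atom = n(e⁻)/n(Au) = 42.91 / 14.32 = 3.00 ≈ 3, so the ion is Au³⁺.

3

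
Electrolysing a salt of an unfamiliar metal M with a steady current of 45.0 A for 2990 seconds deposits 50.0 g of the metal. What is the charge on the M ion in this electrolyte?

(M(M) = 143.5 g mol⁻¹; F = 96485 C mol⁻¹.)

Q = I·t = 45.00 A × 2990.0 s = 134600 C, so n(e⁻) = 134600/96485 = 1.395 mol.
n(M) deposited = 50.0 / 143.5 = 0.3484 mol.
Electrons per atom = n(e⁻)/n(M) = 1.395 / 0.3484 = 4.00 ≈ 4, so the ion is M⁴⁺.

+4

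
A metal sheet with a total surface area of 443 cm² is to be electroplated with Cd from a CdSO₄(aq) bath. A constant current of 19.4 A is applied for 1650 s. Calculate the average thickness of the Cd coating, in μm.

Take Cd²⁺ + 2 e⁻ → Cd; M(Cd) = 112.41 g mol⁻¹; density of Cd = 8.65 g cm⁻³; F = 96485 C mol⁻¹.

Q = I·t = 19.40 × 1650.0 = 32010 C; n(e⁻) = 0.3318 mol.
n(Cd) = n(e⁻)/2 = 0.1659 mol, so m = 0.1659 × 112.41 = 18.65 g.
Volume = m/ρ = 18.65 / 8.65 = 2.156 cm³.
Thickness = V/A = 2.156 / 443 = 0.00487 cm = 48.7 μm.

48.7 μm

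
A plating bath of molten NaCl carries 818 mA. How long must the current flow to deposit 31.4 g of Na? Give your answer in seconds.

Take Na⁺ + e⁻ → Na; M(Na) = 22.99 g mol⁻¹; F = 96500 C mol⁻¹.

n(Na) = m/M = 31.4 / 22.99 = 1.366 mol.
Each Na atom requires 1 electron, so n(e⁻) = 1 × 1.366 = 1.366 mol.
Q = n(e⁻)·F = 1.366 × 96500 = 131800 C.
t = Q/I = 131800 / 0.8180 A = 161100 s.

1.61 × 10⁵ s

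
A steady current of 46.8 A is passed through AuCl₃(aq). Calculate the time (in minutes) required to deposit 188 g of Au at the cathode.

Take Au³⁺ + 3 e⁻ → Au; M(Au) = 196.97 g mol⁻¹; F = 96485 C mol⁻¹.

n(Au) = m/M = 188 / 196.97 = 0.9545 mol.
Each Au atom requires 3 electrons, so n(e⁻) = 3 × 0.9545 = 2.863 mol.
Q = n(e⁻)·F = 2.863 × 96485 = 276300 C.
t = Q/I = 276300 / 46.80 A = 5903 s = 98.4 min.

98.4 min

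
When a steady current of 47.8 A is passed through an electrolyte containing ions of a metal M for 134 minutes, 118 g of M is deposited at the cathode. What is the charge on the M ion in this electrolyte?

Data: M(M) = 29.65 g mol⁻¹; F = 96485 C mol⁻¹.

+1

Q = I·t = 47.80 A × 8040.0 s = 384300 C, so n(e⁻) = 384300/96485 = 3.983 mol.
n(M) deposited = 118 / 29.65 = 3.980 mol.
Electrons per atom = n(e⁻)/n(M) = 3.983 / 3.980 = 1.00 ≈ 1, so the ion is M⁺.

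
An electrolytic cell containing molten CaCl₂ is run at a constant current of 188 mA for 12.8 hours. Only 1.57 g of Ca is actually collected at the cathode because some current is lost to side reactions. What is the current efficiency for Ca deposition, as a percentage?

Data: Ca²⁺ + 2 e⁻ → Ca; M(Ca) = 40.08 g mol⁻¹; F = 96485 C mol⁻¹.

87.3 %

Q = I·t = 0.1880 × 46080 = 8663 C; n(e⁻) = 8663/96485 = 0.08979 mol.
Theoretical n(Ca) = n(e⁻)/2 = 0.04489 mol, i.e. m_theo = 0.04489 × 40.08 = 1.799 g.
Efficiency = m_actual / m_theo = 1.57 / 1.799 = 87.3 %.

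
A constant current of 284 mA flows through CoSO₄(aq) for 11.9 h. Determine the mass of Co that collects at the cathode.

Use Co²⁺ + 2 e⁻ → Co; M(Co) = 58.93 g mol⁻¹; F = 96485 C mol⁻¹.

Q = I·t = 0.2840 A × 42840 s = 12170 C.
n(e⁻) = Q/F = 12170 / 96485 = 0.1261 mol.
Co²⁺ + 2 e⁻ → Co, so n(Co) = n(e⁻)/2 = 0.06305 mol.
m = n·M = 0.06305 × 58.93 = 3.72 g.

3.72 g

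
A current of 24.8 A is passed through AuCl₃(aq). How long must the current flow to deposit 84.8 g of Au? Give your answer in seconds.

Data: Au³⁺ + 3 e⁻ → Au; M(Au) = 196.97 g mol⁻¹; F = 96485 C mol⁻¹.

n(Au) = m/M = 84.8 / 196.97 = 0.4305 mol.
Each Au atom requires 3 electrons, so n(e⁻) = 3 × 0.4305 = 1.292 mol.
Q = n(e⁻)·F = 1.292 × 96485 = 124600 C.
t = Q/I = 124600 / 24.80 A = 5025 s.

5020 s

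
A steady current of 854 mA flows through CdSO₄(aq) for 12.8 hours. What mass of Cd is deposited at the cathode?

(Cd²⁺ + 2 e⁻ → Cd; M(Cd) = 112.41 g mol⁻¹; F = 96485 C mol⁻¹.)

Q = I·t = 0.8540 A × 46080 s = 39350 C.
n(e⁻) = Q/F = 39350 / 96485 = 0.4079 mol.
Cd²⁺ + 2 e⁻ → Cd, so n(Cd) = n(e⁻)/2 = 0.2039 mol.
m = n·M = 0.2039 × 112.41 = 22.9 g.

22.9 g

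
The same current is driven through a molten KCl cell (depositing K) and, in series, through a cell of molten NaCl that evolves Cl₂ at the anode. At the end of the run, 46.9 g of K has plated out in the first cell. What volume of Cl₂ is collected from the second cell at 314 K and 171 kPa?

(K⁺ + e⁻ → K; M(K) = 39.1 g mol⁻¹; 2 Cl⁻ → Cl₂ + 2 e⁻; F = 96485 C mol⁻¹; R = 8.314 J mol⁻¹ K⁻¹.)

9.16 L

n(K) = 46.9 / 39.1 = 1.199 mol, so n(e⁻) = 1 × 1.199 = 1.199 mol.
The cells are in series, so the same 1.199 mol of electrons passes through the second cell.
2 Cl⁻ → Cl₂ + 2 e⁻ — 2 mol e⁻ per mol Cl₂, so n(Cl₂) = 1.199/2 = 0.5997 mol.
V = nRT/P = (0.5997 × 8.314 × 314) / (171 × 10³) = 0.00916 m³ = 9.16 L.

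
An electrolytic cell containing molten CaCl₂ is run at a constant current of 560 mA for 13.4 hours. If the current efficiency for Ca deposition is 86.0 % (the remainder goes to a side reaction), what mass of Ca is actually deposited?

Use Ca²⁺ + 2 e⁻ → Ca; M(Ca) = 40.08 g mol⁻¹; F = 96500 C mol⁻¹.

Q = I·t = 0.5600 × 48240 = 27010 C.
n(e⁻) = 27010/96500 = 0.2799 mol; theoretically n(Ca) = 0.2799/2 = 0.1400 mol, m_theo = 5.610 g.
At 86.0 % efficiency, m_actual = 0.860 × 5.610 = 4.82 g.

4.82 g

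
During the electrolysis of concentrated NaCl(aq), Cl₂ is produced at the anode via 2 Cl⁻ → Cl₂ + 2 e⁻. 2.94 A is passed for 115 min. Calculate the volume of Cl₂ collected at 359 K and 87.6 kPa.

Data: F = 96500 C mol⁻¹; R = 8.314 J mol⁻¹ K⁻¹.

3.58 L

Q = I·t = 2.940 A × 6900.0 s = 20290 C.
n(e⁻) = Q/F = 20290 / 96500 = 0.2102 mol.
2 electrons are transferred per Cl₂ molecule, so n(Cl₂) = 0.2102 / 2 = 0.1051 mol.
V = nRT/P = (0.1051 × 8.314 × 359) / (87.6 × 10³ Pa) = 0.00358 m³ = 3.58 L.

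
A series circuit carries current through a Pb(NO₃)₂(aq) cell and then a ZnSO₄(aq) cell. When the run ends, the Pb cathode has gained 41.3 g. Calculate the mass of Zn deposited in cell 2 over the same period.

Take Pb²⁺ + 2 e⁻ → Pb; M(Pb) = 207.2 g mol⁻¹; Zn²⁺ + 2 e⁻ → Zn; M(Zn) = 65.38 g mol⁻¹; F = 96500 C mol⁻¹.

13.0 g

n(Pb) = 41.3 / 207.2 = 0.1993 mol.
Since Pb²⁺ + 2 e⁻ → Pb, n(e⁻) passed = 2 × 0.1993 = 0.3986 mol.
Cells in series carry the same charge, so the same 0.3986 mol of electrons passes through cell 2.
Zn²⁺ + 2 e⁻ → Zn, so n(Zn) = 0.3986 / 2 = 0.1993 mol.
m(Zn) = 0.1993 × 65.38 = 13.0 g.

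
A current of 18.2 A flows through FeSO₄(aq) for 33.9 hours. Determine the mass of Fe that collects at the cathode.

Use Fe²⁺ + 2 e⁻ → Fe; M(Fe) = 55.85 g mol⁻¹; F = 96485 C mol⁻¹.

643 g

Q = I·t = 18.20 A × 122040 s = 2221000 C.
n(e⁻) = Q/F = 2221000 / 96485 = 23.02 mol.
Fe²⁺ + 2 e⁻ → Fe, so n(Fe) = n(e⁻)/2 = 11.51 mol.
m = n·M = 11.51 × 55.85 = 643 g.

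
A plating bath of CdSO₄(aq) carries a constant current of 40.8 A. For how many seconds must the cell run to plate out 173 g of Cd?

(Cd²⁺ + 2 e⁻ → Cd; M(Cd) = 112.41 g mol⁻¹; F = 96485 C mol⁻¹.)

n(Cd) = m/M = 173 / 112.41 = 1.539 mol.
Each Cd atom requires 2 electrons, so n(e⁻) = 2 × 1.539 = 3.078 mol.
Q = n(e⁻)·F = 3.078 × 96485 = 297000 C.
t = Q/I = 297000 / 40.80 A = 7279 s.

7280 s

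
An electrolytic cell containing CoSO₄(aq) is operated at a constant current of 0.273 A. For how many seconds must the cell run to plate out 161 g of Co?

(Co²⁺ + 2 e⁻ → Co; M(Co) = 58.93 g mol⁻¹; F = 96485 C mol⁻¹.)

n(Co) = m/M = 161 / 58.93 = 2.732 mol.
Each Co atom requires 2 electrons, so n(e⁻) = 2 × 2.732 = 5.464 mol.
Q = n(e⁻)·F = 5.464 × 96485 = 527200 C.
t = Q/I = 527200 / 0.2730 A = 1931000 s.

1.93 × 10⁶ s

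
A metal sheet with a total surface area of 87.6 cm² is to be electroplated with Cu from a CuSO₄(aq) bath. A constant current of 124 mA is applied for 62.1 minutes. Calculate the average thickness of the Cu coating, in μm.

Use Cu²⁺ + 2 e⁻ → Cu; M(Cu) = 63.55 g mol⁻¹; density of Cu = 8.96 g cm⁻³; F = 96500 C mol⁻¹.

Q = I·t = 0.1240 × 3726.0 = 462.0 C; n(e⁻) = 0.004788 mol.
n(Cu) = n(e⁻)/2 = 0.002394 mol, so m = 0.002394 × 63.55 = 0.1521 g.
Volume = m/ρ = 0.1521 / 8.96 = 0.01698 cm³.
Thickness = V/A = 0.01698 / 87.6 = 1.94 × 10⁻⁴ cm = 1.94 μm.

1.94 μm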